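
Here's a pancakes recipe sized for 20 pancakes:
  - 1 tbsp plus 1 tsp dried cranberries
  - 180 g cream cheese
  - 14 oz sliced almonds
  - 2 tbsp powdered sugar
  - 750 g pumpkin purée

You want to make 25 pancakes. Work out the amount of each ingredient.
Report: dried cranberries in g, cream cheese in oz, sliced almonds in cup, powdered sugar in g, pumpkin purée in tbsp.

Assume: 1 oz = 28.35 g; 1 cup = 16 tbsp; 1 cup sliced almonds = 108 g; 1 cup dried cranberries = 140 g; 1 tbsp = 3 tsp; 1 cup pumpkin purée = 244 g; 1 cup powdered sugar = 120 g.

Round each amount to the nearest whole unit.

dried cranberries: 15 g; cream cheese: 8 oz; sliced almonds: 5 cup; powdered sugar: 19 g; pumpkin purée: 61 tbsp

Scaling factor: 25/20 = 5/4 = 1.25.
dried cranberries: (1 tbsp + 1 tsp = 4/3 tbsp) × 5/4 ÷ 16 tbsp/cup × 140 g/cup ≈ 15 g
cream cheese: 180 g × 5/4 ÷ 28.35 g/oz ≈ 8 oz
sliced almonds: 14 oz × 5/4 × 28.35 g/oz ÷ 108 g/cup ≈ 5 cup
powdered sugar: 2 tbsp × 5/4 ÷ 16 tbsp/cup × 120 g/cup ≈ 19 g
pumpkin purée: 750 g × 5/4 ÷ 244 g/cup × 16 tbsp/cup ≈ 61 tbsp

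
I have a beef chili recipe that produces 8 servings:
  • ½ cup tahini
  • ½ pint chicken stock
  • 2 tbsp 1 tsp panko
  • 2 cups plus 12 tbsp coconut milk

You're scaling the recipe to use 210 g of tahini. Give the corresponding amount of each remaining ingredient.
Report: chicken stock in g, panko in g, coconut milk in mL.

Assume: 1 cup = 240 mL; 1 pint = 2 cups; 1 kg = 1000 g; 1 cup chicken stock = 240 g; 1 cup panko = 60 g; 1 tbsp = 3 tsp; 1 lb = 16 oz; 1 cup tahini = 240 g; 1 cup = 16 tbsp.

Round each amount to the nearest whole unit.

chicken stock: 420 g; panko: 15 g; coconut milk: 1155 mL

The original recipe has 120 g of tahini, so the scaling factor is 210 ÷ 120 = 7/4 = 1.75.
chicken stock: 0.5 pint × 7/4 × 2 cup/pint × 240 g/cup = 420 g
panko: (2 tbsp + 1 tsp = 7/3 tbsp) × 7/4 ÷ 16 tbsp/cup × 60 g/cup ≈ 15 g
coconut milk: (2 cup + 12 tbsp = 2.75 cup) × 7/4 × 240 mL/cup = 1155 mL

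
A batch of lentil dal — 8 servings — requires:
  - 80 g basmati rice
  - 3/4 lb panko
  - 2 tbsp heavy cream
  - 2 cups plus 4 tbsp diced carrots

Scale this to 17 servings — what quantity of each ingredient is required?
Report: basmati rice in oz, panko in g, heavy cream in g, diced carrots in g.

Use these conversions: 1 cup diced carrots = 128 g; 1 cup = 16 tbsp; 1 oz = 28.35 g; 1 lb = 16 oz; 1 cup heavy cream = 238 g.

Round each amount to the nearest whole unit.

Scaling factor: 17/8 = 2.125.
basmati rice: 80 g × 17/8 ÷ 28.35 g/oz ≈ 6 oz
panko: 0.75 lb × 17/8 × 16 oz/lb × 28.35 g/oz ≈ 723 g
heavy cream: 2 tbsp × 17/8 ÷ 16 tbsp/cup × 238 g/cup ≈ 63 g
diced carrots: (2 cup + 4 tbsp = 2.25 cup) × 17/8 × 128 g/cup = 612 g

basmati rice: 6 oz; panko: 723 g; heavy cream: 63 g; diced carrots: 612 g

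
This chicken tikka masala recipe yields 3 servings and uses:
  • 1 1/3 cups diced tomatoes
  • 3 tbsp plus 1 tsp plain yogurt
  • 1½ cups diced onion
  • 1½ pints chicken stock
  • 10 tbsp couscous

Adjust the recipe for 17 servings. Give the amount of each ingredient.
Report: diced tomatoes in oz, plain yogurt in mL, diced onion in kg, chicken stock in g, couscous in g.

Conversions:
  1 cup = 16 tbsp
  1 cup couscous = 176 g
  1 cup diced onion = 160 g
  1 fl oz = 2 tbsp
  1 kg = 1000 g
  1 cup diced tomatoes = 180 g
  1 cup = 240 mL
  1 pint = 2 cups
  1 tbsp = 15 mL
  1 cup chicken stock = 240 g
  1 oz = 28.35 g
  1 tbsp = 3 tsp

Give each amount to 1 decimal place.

Scaling factor: 17/3.
diced tomatoes: 4/3 cup × 17/3 × 180 g/cup ÷ 28.35 g/oz ≈ 48.0 oz
plain yogurt: (3 tbsp + 1 tsp = 10/3 tbsp) × 17/3 × 15 mL/tbsp ≈ 283.3 mL
diced onion: 1.5 cup × 17/3 × 160 g/cup ÷ 1000 g/kg ≈ 1.4 kg
chicken stock: 1.5 pint × 17/3 × 2 cup/pint × 240 g/cup = 4080.0 g
couscous: 10 tbsp × 17/3 ÷ 16 tbsp/cup × 176 g/cup ≈ 623.3 g

diced tomatoes: 48.0 oz; plain yogurt: 283.3 mL; diced onion: 1.4 kg; chicken stock: 4080.0 g; couscous: 623.3 g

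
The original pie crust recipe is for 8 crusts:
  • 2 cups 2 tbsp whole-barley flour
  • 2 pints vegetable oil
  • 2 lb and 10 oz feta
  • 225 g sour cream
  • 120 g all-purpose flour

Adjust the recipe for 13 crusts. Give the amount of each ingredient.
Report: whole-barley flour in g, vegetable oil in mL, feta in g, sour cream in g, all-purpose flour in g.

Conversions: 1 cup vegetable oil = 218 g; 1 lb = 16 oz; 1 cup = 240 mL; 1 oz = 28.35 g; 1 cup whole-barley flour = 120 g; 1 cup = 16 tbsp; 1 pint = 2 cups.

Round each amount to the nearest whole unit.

Scaling factor: 13/8 = 1.625.
whole-barley flour: (2 cup + 2 tbsp = 2.125 cup) × 13/8 × 120 g/cup ≈ 414 g
vegetable oil: 2 pint × 13/8 × 2 cup/pint × 240 mL/cup = 1560 mL
feta: (2 lb + 10 oz = 2.625 lb) × 13/8 × 16 oz/lb × 28.35 g/oz ≈ 1935 g
sour cream: 225 g × 13/8 ≈ 366 g
all-purpose flour: 120 g × 13/8 = 195 g

whole-barley flour: 414 g; vegetable oil: 1560 mL; feta: 1935 g; sour cream: 366 g; all-purpose flour: 195 g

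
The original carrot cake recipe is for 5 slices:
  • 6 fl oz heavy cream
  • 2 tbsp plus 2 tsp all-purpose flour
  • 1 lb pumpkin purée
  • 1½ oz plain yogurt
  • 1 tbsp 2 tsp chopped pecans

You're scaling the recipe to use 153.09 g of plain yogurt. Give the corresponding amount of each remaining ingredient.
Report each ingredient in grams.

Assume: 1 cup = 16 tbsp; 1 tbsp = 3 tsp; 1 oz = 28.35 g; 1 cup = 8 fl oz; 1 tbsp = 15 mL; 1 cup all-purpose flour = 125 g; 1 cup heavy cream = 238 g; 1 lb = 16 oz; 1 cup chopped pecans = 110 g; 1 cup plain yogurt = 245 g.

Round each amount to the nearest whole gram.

heavy cream: 643 g; all-purpose flour: 75 g; pumpkin purée: 1633 g; chopped pecans: 41 g

The original recipe has 42.525 g of plain yogurt, so the scaling factor is 153.09 ÷ 42.525 = 18/5 = 3.6.
heavy cream: 6 fl oz × 18/5 ÷ 8 fl oz/cup × 238 g/cup ≈ 643 g
all-purpose flour: (2 tbsp + 2 tsp = 8/3 tbsp) × 18/5 ÷ 16 tbsp/cup × 125 g/cup = 75 g
pumpkin purée: 1 lb × 18/5 × 16 oz/lb × 28.35 g/oz ≈ 1633 g
chopped pecans: (1 tbsp + 2 tsp = 5/3 tbsp) × 18/5 ÷ 16 tbsp/cup × 110 g/cup ≈ 41 g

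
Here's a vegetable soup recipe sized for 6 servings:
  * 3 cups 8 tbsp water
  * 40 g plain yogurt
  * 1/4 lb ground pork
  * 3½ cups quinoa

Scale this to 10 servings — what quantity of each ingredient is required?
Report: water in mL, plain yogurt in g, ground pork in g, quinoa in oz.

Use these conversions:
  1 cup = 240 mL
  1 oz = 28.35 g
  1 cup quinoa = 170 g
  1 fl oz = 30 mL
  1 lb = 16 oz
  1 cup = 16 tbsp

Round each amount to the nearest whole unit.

water: 1400 mL; plain yogurt: 67 g; ground pork: 189 g; quinoa: 35 oz

Scaling factor: 10/6 = 5/3.
water: (3 cup + 8 tbsp = 3.5 cup) × 5/3 × 240 mL/cup = 1400 mL
plain yogurt: 40 g × 5/3 ≈ 67 g
ground pork: 0.25 lb × 5/3 × 16 oz/lb × 28.35 g/oz = 189 g
quinoa: 3.5 cup × 5/3 × 170 g/cup ÷ 28.35 g/oz ≈ 35 oz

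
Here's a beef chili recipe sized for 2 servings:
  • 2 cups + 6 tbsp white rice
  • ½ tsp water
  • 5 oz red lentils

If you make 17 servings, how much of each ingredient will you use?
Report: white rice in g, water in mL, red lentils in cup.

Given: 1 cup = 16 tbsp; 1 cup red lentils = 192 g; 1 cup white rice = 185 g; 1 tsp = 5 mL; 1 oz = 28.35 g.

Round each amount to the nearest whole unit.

Scaling factor: 17/2 = 8.5.
white rice: (2 cup + 6 tbsp = 2.375 cup) × 17/2 × 185 g/cup ≈ 3735 g
water: 0.5 tsp × 17/2 × 5 mL/tsp ≈ 21 mL
red lentils: 5 oz × 17/2 × 28.35 g/oz ÷ 192 g/cup ≈ 6 cup

white rice: 3735 g; water: 21 mL; red lentils: 6 cup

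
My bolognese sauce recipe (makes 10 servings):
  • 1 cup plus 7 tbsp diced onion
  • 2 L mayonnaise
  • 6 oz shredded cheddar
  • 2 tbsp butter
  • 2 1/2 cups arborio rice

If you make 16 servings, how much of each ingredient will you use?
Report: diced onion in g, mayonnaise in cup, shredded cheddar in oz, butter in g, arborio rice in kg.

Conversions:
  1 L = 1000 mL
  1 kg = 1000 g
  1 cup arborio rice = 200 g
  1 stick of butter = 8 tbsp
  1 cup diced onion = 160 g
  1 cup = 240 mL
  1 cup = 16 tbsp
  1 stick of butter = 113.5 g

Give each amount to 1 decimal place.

Scaling factor: 16/10 = 8/5 = 1.6.
diced onion: (1 cup + 7 tbsp = 1.4375 cup) × 8/5 × 160 g/cup = 368.0 g
mayonnaise: 2 L × 8/5 × 1000 mL/L ÷ 240 mL/cup ≈ 13.3 cup
shredded cheddar: 6 oz × 8/5 = 9.6 oz
butter: 2 tbsp × 8/5 ÷ 8 tbsp/stick × 113.5 g/stick = 45.4 g
arborio rice: 2.5 cup × 8/5 × 200 g/cup ÷ 1000 g/kg = 0.8 kg

diced onion: 368.0 g; mayonnaise: 13.3 cup; shredded cheddar: 9.6 oz; butter: 45.4 g; arborio rice: 0.8 kg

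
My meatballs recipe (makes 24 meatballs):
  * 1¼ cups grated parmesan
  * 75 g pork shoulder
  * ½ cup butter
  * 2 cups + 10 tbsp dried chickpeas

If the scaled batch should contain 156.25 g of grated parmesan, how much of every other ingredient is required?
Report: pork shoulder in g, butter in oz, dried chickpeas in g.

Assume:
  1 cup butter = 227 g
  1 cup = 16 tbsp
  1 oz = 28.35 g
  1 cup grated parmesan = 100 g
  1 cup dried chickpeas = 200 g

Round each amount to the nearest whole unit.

pork shoulder: 94 g; butter: 5 oz; dried chickpeas: 656 g

The original recipe has 125 g of grated parmesan, so the scaling factor is 156.25 ÷ 125 = 5/4 = 1.25.
pork shoulder: 75 g × 5/4 ≈ 94 g
butter: 0.5 cup × 5/4 × 227 g/cup ÷ 28.35 g/oz ≈ 5 oz
dried chickpeas: (2 cup + 10 tbsp = 2.625 cup) × 5/4 × 200 g/cup ≈ 656 g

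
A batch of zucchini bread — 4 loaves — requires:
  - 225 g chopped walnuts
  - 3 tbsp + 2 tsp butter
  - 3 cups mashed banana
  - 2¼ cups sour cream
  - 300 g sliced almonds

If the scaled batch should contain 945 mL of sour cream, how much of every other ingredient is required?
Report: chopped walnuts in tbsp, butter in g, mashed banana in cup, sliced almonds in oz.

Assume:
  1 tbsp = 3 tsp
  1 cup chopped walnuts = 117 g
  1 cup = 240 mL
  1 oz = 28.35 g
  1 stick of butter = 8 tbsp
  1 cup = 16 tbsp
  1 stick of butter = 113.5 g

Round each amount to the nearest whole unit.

The original recipe has 540 mL of sour cream, so the scaling factor is 945 ÷ 540 = 7/4 = 1.75.
chopped walnuts: 225 g × 7/4 ÷ 117 g/cup × 16 tbsp/cup ≈ 54 tbsp
butter: (3 tbsp + 2 tsp = 11/3 tbsp) × 7/4 ÷ 8 tbsp/stick × 113.5 g/stick ≈ 91 g
mashed banana: 3 cup × 7/4 ≈ 5 cup
sliced almonds: 300 g × 7/4 ÷ 28.35 g/oz ≈ 19 oz

chopped walnuts: 54 tbsp; butter: 91 g; mashed banana: 5 cup; sliced almonds: 19 oz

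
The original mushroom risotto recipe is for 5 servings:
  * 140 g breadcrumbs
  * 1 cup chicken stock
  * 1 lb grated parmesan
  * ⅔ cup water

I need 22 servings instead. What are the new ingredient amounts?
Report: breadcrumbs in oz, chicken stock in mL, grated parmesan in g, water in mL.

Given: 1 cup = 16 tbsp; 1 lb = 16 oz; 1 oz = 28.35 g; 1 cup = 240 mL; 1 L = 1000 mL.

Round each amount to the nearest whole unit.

breadcrumbs: 22 oz; chicken stock: 1056 mL; grated parmesan: 1996 g; water: 704 mL

Scaling factor: 22/5 = 4.4.
breadcrumbs: 140 g × 22/5 ÷ 28.35 g/oz ≈ 22 oz
chicken stock: 1 cup × 22/5 × 240 mL/cup = 1056 mL
grated parmesan: 1 lb × 22/5 × 16 oz/lb × 28.35 g/oz ≈ 1996 g
water: 2/3 cup × 22/5 × 240 mL/cup = 704 mL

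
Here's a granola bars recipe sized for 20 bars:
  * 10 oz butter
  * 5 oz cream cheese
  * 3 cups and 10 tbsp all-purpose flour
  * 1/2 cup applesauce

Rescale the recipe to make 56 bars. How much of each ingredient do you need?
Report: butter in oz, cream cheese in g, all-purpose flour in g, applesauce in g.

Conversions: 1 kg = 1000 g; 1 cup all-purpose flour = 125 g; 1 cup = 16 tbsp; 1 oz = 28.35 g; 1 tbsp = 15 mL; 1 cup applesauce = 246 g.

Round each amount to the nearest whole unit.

butter: 28 oz; cream cheese: 397 g; all-purpose flour: 1269 g; applesauce: 344 g

Scaling factor: 56/20 = 14/5 = 2.8.
butter: 10 oz × 14/5 = 28 oz
cream cheese: 5 oz × 14/5 × 28.35 g/oz ≈ 397 g
all-purpose flour: (3 cup + 10 tbsp = 3.625 cup) × 14/5 × 125 g/cup ≈ 1269 g
applesauce: 0.5 cup × 14/5 × 246 g/cup ≈ 344 g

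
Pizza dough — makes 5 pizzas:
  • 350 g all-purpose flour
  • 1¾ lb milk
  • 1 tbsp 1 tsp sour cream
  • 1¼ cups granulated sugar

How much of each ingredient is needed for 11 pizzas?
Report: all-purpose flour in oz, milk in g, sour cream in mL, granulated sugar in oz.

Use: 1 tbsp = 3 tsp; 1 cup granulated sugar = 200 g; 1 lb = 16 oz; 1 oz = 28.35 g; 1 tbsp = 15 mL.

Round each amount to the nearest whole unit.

Scaling factor: 11/5 = 2.2.
all-purpose flour: 350 g × 11/5 ÷ 28.35 g/oz ≈ 27 oz
milk: 1.75 lb × 11/5 × 16 oz/lb × 28.35 g/oz ≈ 1746 g
sour cream: (1 tbsp + 1 tsp = 4/3 tbsp) × 11/5 × 15 mL/tbsp = 44 mL
granulated sugar: 1.25 cup × 11/5 × 200 g/cup ÷ 28.35 g/oz ≈ 19 oz

all-purpose flour: 27 oz; milk: 1746 g; sour cream: 44 mL; granulated sugar: 19 oz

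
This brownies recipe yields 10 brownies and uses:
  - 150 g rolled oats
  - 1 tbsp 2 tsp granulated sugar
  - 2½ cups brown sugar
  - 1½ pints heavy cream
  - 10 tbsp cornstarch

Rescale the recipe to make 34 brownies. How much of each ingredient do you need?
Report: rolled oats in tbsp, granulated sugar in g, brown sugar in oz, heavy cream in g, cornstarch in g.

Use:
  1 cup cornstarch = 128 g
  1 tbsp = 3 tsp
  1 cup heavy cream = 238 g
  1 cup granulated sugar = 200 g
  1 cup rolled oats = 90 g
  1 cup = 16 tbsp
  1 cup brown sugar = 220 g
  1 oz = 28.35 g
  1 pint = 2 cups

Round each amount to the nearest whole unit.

Scaling factor: 34/10 = 17/5 = 3.4.
rolled oats: 150 g × 17/5 ÷ 90 g/cup × 16 tbsp/cup ≈ 91 tbsp
granulated sugar: (1 tbsp + 2 tsp = 5/3 tbsp) × 17/5 ÷ 16 tbsp/cup × 200 g/cup ≈ 71 g
brown sugar: 2.5 cup × 17/5 × 220 g/cup ÷ 28.35 g/oz ≈ 66 oz
heavy cream: 1.5 pint × 17/5 × 2 cup/pint × 238 g/cup ≈ 2428 g
cornstarch: 10 tbsp × 17/5 ÷ 16 tbsp/cup × 128 g/cup = 272 g

rolled oats: 91 tbsp; granulated sugar: 71 g; brown sugar: 66 oz; heavy cream: 2428 g; cornstarch: 272 g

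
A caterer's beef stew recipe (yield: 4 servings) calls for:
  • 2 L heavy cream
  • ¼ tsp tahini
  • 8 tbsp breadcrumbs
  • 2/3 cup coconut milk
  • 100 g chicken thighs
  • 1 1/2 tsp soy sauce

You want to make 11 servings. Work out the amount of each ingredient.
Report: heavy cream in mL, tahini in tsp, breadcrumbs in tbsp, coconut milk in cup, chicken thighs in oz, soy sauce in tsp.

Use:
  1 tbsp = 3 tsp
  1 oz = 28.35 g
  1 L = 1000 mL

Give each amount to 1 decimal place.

Scaling factor: 11/4 = 2.75.
heavy cream: 2 L × 11/4 × 1000 mL/L = 5500.0 mL
tahini: 0.25 tsp × 11/4 ≈ 0.7 tsp
breadcrumbs: 8 tbsp × 11/4 = 22.0 tbsp
coconut milk: 2/3 cup × 11/4 ≈ 1.8 cup
chicken thighs: 100 g × 11/4 ÷ 28.35 g/oz ≈ 9.7 oz
soy sauce: 1.5 tsp × 11/4 ≈ 4.1 tsp

heavy cream: 5500.0 mL; tahini: 0.7 tsp; breadcrumbs: 22.0 tbsp; coconut milk: 1.8 cup; chicken thighs: 9.7 oz; soy sauce: 4.1 tsp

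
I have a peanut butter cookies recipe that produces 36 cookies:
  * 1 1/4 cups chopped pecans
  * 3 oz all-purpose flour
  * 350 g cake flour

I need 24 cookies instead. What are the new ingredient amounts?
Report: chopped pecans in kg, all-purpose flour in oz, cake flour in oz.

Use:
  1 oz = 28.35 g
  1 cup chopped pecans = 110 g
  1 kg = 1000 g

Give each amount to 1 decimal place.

Scaling factor: 24/36 = 2/3.
chopped pecans: 1.25 cup × 2/3 × 110 g/cup ÷ 1000 g/kg ≈ 0.1 kg
all-purpose flour: 3 oz × 2/3 = 2.0 oz
cake flour: 350 g × 2/3 ÷ 28.35 g/oz ≈ 8.2 oz

chopped pecans: 0.1 kg; all-purpose flour: 2.0 oz; cake flour: 8.2 oz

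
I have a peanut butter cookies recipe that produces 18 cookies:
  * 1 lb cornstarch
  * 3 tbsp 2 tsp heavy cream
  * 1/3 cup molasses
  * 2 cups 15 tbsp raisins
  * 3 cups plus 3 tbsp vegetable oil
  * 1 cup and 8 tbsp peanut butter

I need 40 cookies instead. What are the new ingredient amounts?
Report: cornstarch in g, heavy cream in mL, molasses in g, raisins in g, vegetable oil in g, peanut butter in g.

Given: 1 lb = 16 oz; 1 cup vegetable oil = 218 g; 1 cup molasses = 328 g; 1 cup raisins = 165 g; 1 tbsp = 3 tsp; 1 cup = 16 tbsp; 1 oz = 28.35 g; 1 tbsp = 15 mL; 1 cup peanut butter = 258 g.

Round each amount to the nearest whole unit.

cornstarch: 1008 g; heavy cream: 122 mL; molasses: 243 g; raisins: 1077 g; vegetable oil: 1544 g; peanut butter: 860 g

Scaling factor: 40/18 = 20/9.
cornstarch: 1 lb × 20/9 × 16 oz/lb × 28.35 g/oz = 1008 g
heavy cream: (3 tbsp + 2 tsp = 11/3 tbsp) × 20/9 × 15 mL/tbsp ≈ 122 mL
molasses: 1/3 cup × 20/9 × 328 g/cup ≈ 243 g
raisins: (2 cup + 15 tbsp = 2.9375 cup) × 20/9 × 165 g/cup ≈ 1077 g
vegetable oil: (3 cup + 3 tbsp = 3.1875 cup) × 20/9 × 218 g/cup ≈ 1544 g
peanut butter: (1 cup + 8 tbsp = 1.5 cup) × 20/9 × 258 g/cup = 860 g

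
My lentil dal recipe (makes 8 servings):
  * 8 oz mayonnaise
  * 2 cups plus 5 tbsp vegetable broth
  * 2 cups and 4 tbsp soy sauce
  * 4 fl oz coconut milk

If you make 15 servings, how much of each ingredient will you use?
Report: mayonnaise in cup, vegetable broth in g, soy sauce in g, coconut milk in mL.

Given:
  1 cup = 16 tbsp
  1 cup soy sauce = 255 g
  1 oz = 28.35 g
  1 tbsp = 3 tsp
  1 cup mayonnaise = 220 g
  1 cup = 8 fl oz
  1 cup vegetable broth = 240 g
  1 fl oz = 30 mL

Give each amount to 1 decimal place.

mayonnaise: 1.9 cup; vegetable broth: 1040.6 g; soy sauce: 1075.8 g; coconut milk: 225.0 mL

Scaling factor: 15/8 = 1.875.
mayonnaise: 8 oz × 15/8 × 28.35 g/oz ÷ 220 g/cup ≈ 1.9 cup
vegetable broth: (2 cup + 5 tbsp = 2.3125 cup) × 15/8 × 240 g/cup ≈ 1040.6 g
soy sauce: (2 cup + 4 tbsp = 2.25 cup) × 15/8 × 255 g/cup ≈ 1075.8 g
coconut milk: 4 fl oz × 15/8 × 30 mL/fl oz = 225.0 mL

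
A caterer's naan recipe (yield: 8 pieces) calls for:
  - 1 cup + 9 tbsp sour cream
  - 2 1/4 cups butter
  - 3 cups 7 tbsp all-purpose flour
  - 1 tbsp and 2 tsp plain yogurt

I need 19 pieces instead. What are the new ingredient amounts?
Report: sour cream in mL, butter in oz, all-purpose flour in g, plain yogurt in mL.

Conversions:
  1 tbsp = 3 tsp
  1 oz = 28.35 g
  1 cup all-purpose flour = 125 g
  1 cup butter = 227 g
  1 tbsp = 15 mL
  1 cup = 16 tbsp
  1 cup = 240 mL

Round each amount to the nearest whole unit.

sour cream: 891 mL; butter: 43 oz; all-purpose flour: 1021 g; plain yogurt: 59 mL

Scaling factor: 19/8 = 2.375.
sour cream: (1 cup + 9 tbsp = 1.5625 cup) × 19/8 × 240 mL/cup ≈ 891 mL
butter: 2.25 cup × 19/8 × 227 g/cup ÷ 28.35 g/oz ≈ 43 oz
all-purpose flour: (3 cup + 7 tbsp = 3.4375 cup) × 19/8 × 125 g/cup ≈ 1021 g
plain yogurt: (1 tbsp + 2 tsp = 5/3 tbsp) × 19/8 × 15 mL/tbsp ≈ 59 mL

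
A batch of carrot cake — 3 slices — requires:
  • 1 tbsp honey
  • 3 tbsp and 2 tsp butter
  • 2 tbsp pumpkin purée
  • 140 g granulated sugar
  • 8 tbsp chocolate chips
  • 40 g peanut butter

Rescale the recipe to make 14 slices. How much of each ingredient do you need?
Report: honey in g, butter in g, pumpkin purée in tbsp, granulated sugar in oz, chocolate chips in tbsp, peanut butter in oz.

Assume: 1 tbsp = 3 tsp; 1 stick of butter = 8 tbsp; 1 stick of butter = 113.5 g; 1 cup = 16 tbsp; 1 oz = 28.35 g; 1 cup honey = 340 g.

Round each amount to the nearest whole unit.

Scaling factor: 14/3.
honey: 1 tbsp × 14/3 ÷ 16 tbsp/cup × 340 g/cup ≈ 99 g
butter: (3 tbsp + 2 tsp = 11/3 tbsp) × 14/3 ÷ 8 tbsp/stick × 113.5 g/stick ≈ 243 g
pumpkin purée: 2 tbsp × 14/3 ≈ 9 tbsp
granulated sugar: 140 g × 14/3 ÷ 28.35 g/oz ≈ 23 oz
chocolate chips: 8 tbsp × 14/3 ≈ 37 tbsp
peanut butter: 40 g × 14/3 ÷ 28.35 g/oz ≈ 7 oz

honey: 99 g; butter: 243 g; pumpkin purée: 9 tbsp; granulated sugar: 23 oz; chocolate chips: 37 tbsp; peanut butter: 7 oz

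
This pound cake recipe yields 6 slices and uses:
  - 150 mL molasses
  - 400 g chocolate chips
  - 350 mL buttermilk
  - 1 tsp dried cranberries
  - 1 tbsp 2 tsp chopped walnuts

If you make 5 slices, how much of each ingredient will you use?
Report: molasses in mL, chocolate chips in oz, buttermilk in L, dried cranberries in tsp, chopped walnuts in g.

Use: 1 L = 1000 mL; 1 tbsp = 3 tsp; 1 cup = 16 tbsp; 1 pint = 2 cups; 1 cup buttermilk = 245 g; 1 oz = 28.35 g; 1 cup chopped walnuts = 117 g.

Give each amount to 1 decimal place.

molasses: 125.0 mL; chocolate chips: 11.8 oz; buttermilk: 0.3 L; dried cranberries: 0.8 tsp; chopped walnuts: 10.2 g

Scaling factor: 5/6.
molasses: 150 mL × 5/6 = 125.0 mL
chocolate chips: 400 g × 5/6 ÷ 28.35 g/oz ≈ 11.8 oz
buttermilk: 350 mL × 5/6 ÷ 1000 mL/L ≈ 0.3 L
dried cranberries: 1 tsp × 5/6 ≈ 0.8 tsp
chopped walnuts: (1 tbsp + 2 tsp = 5/3 tbsp) × 5/6 ÷ 16 tbsp/cup × 117 g/cup ≈ 10.2 g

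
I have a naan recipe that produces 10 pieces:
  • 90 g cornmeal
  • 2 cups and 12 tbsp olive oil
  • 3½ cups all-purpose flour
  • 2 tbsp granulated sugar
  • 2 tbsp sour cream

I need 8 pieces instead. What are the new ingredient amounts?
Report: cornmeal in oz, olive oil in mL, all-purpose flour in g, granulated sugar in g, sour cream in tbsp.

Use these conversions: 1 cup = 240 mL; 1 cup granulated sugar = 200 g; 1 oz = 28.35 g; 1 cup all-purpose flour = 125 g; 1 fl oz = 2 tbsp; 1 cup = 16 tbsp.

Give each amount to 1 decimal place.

Scaling factor: 8/10 = 4/5 = 0.8.
cornmeal: 90 g × 4/5 ÷ 28.35 g/oz ≈ 2.5 oz
olive oil: (2 cup + 12 tbsp = 2.75 cup) × 4/5 × 240 mL/cup = 528.0 mL
all-purpose flour: 3.5 cup × 4/5 × 125 g/cup = 350.0 g
granulated sugar: 2 tbsp × 4/5 ÷ 16 tbsp/cup × 200 g/cup = 20.0 g
sour cream: 2 tbsp × 4/5 = 1.6 tbsp

cornmeal: 2.5 oz; olive oil: 528.0 mL; all-purpose flour: 350.0 g; granulated sugar: 20.0 g; sour cream: 1.6 tbsp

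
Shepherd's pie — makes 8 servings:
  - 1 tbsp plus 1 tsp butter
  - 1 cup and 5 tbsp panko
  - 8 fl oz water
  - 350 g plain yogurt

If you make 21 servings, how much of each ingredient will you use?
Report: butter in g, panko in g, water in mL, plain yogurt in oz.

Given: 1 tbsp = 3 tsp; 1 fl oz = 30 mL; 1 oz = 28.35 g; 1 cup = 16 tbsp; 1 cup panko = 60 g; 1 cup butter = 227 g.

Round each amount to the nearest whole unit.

butter: 50 g; panko: 207 g; water: 630 mL; plain yogurt: 32 oz

Scaling factor: 21/8 = 2.625.
butter: (1 tbsp + 1 tsp = 4/3 tbsp) × 21/8 ÷ 16 tbsp/cup × 227 g/cup ≈ 50 g
panko: (1 cup + 5 tbsp = 1.3125 cup) × 21/8 × 60 g/cup ≈ 207 g
water: 8 fl oz × 21/8 × 30 mL/fl oz = 630 mL
plain yogurt: 350 g × 21/8 ÷ 28.35 g/oz ≈ 32 oz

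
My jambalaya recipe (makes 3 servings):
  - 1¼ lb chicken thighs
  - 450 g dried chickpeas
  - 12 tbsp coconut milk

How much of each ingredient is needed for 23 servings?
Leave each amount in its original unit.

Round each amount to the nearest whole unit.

Scaling factor: 23/3.
chicken thighs: 1.25 lb × 23/3 ≈ 10 lb
dried chickpeas: 450 g × 23/3 = 3450 g
coconut milk: 12 tbsp × 23/3 = 92 tbsp

chicken thighs: 10 lb; dried chickpeas: 3450 g; coconut milk: 92 tbsp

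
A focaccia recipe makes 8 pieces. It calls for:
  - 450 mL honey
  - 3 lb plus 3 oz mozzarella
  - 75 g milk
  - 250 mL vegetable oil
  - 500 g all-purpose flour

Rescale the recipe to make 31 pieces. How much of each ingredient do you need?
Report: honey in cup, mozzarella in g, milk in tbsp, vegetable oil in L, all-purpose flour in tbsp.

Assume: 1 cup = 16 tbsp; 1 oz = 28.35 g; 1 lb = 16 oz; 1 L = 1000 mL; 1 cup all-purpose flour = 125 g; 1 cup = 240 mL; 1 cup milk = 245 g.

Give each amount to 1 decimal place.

Scaling factor: 31/8 = 3.875.
honey: 450 mL × 31/8 ÷ 240 mL/cup ≈ 7.3 cup
mozzarella: (3 lb + 3 oz = 3.1875 lb) × 31/8 × 16 oz/lb × 28.35 g/oz ≈ 5602.7 g
milk: 75 g × 31/8 ÷ 245 g/cup × 16 tbsp/cup ≈ 19.0 tbsp
vegetable oil: 250 mL × 31/8 ÷ 1000 mL/L ≈ 1.0 L
all-purpose flour: 500 g × 31/8 ÷ 125 g/cup × 16 tbsp/cup = 248.0 tbsp

honey: 7.3 cup; mozzarella: 5602.7 g; milk: 19.0 tbsp; vegetable oil: 1.0 L; all-purpose flour: 248.0 tbsp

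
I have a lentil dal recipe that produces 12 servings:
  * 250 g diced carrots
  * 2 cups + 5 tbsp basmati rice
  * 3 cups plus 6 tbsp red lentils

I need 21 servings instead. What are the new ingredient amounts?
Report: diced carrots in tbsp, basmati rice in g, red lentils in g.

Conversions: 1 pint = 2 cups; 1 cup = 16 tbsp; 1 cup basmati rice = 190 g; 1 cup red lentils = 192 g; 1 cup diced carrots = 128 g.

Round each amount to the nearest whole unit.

diced carrots: 55 tbsp; basmati rice: 769 g; red lentils: 1134 g

Scaling factor: 21/12 = 7/4 = 1.75.
diced carrots: 250 g × 7/4 ÷ 128 g/cup × 16 tbsp/cup ≈ 55 tbsp
basmati rice: (2 cup + 5 tbsp = 2.3125 cup) × 7/4 × 190 g/cup ≈ 769 g
red lentils: (3 cup + 6 tbsp = 3.375 cup) × 7/4 × 192 g/cup = 1134 g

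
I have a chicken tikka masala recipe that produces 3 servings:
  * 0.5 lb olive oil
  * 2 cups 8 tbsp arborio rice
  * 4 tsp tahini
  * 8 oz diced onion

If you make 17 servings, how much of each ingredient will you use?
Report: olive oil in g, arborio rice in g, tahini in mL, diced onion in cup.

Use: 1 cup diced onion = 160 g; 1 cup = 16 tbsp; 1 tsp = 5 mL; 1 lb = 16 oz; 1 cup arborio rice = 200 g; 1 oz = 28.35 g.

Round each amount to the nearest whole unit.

Scaling factor: 17/3.
olive oil: 0.5 lb × 17/3 × 16 oz/lb × 28.35 g/oz ≈ 1285 g
arborio rice: (2 cup + 8 tbsp = 2.5 cup) × 17/3 × 200 g/cup ≈ 2833 g
tahini: 4 tsp × 17/3 × 5 mL/tsp ≈ 113 mL
diced onion: 8 oz × 17/3 × 28.35 g/oz ÷ 160 g/cup ≈ 8 cup

olive oil: 1285 g; arborio rice: 2833 g; tahini: 113 mL; diced onion: 8 cup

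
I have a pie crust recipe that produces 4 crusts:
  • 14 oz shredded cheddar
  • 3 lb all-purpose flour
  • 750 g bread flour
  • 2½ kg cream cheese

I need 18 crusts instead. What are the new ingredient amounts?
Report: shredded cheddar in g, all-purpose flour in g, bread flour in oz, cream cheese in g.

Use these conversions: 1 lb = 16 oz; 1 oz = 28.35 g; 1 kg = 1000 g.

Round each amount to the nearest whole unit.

Scaling factor: 18/4 = 9/2 = 4.5.
shredded cheddar: 14 oz × 9/2 × 28.35 g/oz ≈ 1786 g
all-purpose flour: 3 lb × 9/2 × 16 oz/lb × 28.35 g/oz ≈ 6124 g
bread flour: 750 g × 9/2 ÷ 28.35 g/oz ≈ 119 oz
cream cheese: 2.5 kg × 9/2 × 1000 g/kg = 11250 g

shredded cheddar: 1786 g; all-purpose flour: 6124 g; bread flour: 119 oz; cream cheese: 11250 g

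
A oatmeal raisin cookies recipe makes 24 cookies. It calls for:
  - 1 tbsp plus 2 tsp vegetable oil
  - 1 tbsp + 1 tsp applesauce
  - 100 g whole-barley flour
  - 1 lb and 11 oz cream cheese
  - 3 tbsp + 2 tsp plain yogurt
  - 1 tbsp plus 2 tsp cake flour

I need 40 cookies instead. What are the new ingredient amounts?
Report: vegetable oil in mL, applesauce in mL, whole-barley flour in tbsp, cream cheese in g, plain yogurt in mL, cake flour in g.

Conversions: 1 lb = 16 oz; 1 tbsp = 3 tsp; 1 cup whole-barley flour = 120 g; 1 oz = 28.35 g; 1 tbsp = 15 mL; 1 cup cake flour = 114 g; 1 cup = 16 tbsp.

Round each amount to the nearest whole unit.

vegetable oil: 42 mL; applesauce: 33 mL; whole-barley flour: 22 tbsp; cream cheese: 1276 g; plain yogurt: 92 mL; cake flour: 20 g

Scaling factor: 40/24 = 5/3.
vegetable oil: (1 tbsp + 2 tsp = 5/3 tbsp) × 5/3 × 15 mL/tbsp ≈ 42 mL
applesauce: (1 tbsp + 1 tsp = 4/3 tbsp) × 5/3 × 15 mL/tbsp ≈ 33 mL
whole-barley flour: 100 g × 5/3 ÷ 120 g/cup × 16 tbsp/cup ≈ 22 tbsp
cream cheese: (1 lb + 11 oz = 1.6875 lb) × 5/3 × 16 oz/lb × 28.35 g/oz ≈ 1276 g
plain yogurt: (3 tbsp + 2 tsp = 11/3 tbsp) × 5/3 × 15 mL/tbsp ≈ 92 mL
cake flour: (1 tbsp + 2 tsp = 5/3 tbsp) × 5/3 ÷ 16 tbsp/cup × 114 g/cup ≈ 20 g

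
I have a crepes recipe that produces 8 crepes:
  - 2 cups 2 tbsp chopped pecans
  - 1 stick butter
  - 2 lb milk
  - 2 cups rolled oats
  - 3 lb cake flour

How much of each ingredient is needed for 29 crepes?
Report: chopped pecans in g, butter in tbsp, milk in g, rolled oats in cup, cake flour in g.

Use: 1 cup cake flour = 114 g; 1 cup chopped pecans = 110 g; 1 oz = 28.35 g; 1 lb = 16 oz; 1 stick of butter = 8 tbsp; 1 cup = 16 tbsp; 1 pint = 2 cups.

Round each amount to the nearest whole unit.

Scaling factor: 29/8 = 3.625.
chopped pecans: (2 cup + 2 tbsp = 2.125 cup) × 29/8 × 110 g/cup ≈ 847 g
butter: 1 stick × 29/8 × 8 tbsp/stick = 29 tbsp
milk: 2 lb × 29/8 × 16 oz/lb × 28.35 g/oz ≈ 3289 g
rolled oats: 2 cup × 29/8 ≈ 7 cup
cake flour: 3 lb × 29/8 × 16 oz/lb × 28.35 g/oz ≈ 4933 g

chopped pecans: 847 g; butter: 29 tbsp; milk: 3289 g; rolled oats: 7 cup; cake flour: 4933 g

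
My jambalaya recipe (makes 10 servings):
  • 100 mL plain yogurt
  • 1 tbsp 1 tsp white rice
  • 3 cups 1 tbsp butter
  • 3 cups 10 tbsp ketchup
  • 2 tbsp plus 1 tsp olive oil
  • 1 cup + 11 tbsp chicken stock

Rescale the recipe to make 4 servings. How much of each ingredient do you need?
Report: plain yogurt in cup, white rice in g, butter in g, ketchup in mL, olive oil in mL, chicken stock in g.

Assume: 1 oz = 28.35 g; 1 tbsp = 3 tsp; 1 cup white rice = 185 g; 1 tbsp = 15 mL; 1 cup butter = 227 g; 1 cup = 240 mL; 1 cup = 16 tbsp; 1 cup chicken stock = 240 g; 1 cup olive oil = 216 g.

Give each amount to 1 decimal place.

plain yogurt: 0.2 cup; white rice: 6.2 g; butter: 278.1 g; ketchup: 348.0 mL; olive oil: 14.0 mL; chicken stock: 162.0 g

Scaling factor: 4/10 = 2/5 = 0.4.
plain yogurt: 100 mL × 2/5 ÷ 240 mL/cup ≈ 0.2 cup
white rice: (1 tbsp + 1 tsp = 4/3 tbsp) × 2/5 ÷ 16 tbsp/cup × 185 g/cup ≈ 6.2 g
butter: (3 cup + 1 tbsp = 3.0625 cup) × 2/5 × 227 g/cup ≈ 278.1 g
ketchup: (3 cup + 10 tbsp = 3.625 cup) × 2/5 × 240 mL/cup = 348.0 mL
olive oil: (2 tbsp + 1 tsp = 7/3 tbsp) × 2/5 × 15 mL/tbsp = 14.0 mL
chicken stock: (1 cup + 11 tbsp = 1.6875 cup) × 2/5 × 240 g/cup = 162.0 g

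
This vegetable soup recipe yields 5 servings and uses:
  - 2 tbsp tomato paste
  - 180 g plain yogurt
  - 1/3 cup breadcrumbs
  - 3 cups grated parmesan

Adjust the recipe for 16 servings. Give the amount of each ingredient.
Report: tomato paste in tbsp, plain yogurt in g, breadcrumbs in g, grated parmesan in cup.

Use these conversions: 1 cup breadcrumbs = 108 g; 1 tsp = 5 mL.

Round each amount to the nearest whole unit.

Scaling factor: 16/5 = 3.2.
tomato paste: 2 tbsp × 16/5 ≈ 6 tbsp
plain yogurt: 180 g × 16/5 = 576 g
breadcrumbs: 1/3 cup × 16/5 × 108 g/cup ≈ 115 g
grated parmesan: 3 cup × 16/5 ≈ 10 cup

tomato paste: 6 tbsp; plain yogurt: 576 g; breadcrumbs: 115 g; grated parmesan: 10 cup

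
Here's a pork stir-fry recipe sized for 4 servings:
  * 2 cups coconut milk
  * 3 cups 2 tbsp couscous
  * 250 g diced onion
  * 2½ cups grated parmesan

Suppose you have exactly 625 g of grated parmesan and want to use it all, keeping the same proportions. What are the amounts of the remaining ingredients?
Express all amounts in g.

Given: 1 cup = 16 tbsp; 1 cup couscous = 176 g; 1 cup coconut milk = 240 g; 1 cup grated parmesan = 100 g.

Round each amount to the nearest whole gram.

The original recipe has 250 g of grated parmesan, so the scaling factor is 625 ÷ 250 = 5/2 = 2.5.
coconut milk: 2 cup × 5/2 × 240 g/cup = 1200 g
couscous: (3 cup + 2 tbsp = 3.125 cup) × 5/2 × 176 g/cup = 1375 g
diced onion: 250 g × 5/2 = 625 g

coconut milk: 1200 g; couscous: 1375 g; diced onion: 625 g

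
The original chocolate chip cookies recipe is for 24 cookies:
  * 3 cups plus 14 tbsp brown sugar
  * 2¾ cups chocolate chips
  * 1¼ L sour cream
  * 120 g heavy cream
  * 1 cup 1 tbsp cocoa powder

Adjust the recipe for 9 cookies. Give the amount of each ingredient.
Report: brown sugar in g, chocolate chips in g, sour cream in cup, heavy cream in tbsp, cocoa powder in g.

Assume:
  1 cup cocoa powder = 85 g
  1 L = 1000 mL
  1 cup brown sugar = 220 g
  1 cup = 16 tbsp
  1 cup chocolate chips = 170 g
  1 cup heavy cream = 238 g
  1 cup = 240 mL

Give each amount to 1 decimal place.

Scaling factor: 9/24 = 3/8 = 0.375.
brown sugar: (3 cup + 14 tbsp = 3.875 cup) × 3/8 × 220 g/cup ≈ 319.7 g
chocolate chips: 2.75 cup × 3/8 × 170 g/cup ≈ 175.3 g
sour cream: 1.25 L × 3/8 × 1000 mL/L ÷ 240 mL/cup ≈ 2.0 cup
heavy cream: 120 g × 3/8 ÷ 238 g/cup × 16 tbsp/cup ≈ 3.0 tbsp
cocoa powder: (1 cup + 1 tbsp = 1.0625 cup) × 3/8 × 85 g/cup ≈ 33.9 g

brown sugar: 319.7 g; chocolate chips: 175.3 g; sour cream: 2.0 cup; heavy cream: 3.0 tbsp; cocoa powder: 33.9 g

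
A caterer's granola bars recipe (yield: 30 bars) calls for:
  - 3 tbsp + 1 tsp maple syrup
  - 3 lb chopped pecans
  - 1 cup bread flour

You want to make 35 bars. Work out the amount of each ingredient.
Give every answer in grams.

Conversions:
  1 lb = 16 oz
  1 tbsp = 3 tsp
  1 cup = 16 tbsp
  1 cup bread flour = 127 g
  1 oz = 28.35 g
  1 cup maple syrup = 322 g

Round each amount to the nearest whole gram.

maple syrup: 78 g; chopped pecans: 1588 g; bread flour: 148 g

Scaling factor: 35/30 = 7/6.
maple syrup: (3 tbsp + 1 tsp = 10/3 tbsp) × 7/6 ÷ 16 tbsp/cup × 322 g/cup ≈ 78 g
chopped pecans: 3 lb × 7/6 × 16 oz/lb × 28.35 g/oz ≈ 1588 g
bread flour: 1 cup × 7/6 × 127 g/cup ≈ 148 g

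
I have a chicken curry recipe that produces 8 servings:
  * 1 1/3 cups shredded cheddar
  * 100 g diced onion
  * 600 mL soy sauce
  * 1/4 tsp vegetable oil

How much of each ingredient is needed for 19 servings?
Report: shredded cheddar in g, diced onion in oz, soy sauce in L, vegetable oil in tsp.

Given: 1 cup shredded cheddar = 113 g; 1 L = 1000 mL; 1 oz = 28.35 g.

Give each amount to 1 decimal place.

shredded cheddar: 357.8 g; diced onion: 8.4 oz; soy sauce: 1.4 L; vegetable oil: 0.6 tsp

Scaling factor: 19/8 = 2.375.
shredded cheddar: 4/3 cup × 19/8 × 113 g/cup ≈ 357.8 g
diced onion: 100 g × 19/8 ÷ 28.35 g/oz ≈ 8.4 oz
soy sauce: 600 mL × 19/8 ÷ 1000 mL/L ≈ 1.4 L
vegetable oil: 0.25 tsp × 19/8 ≈ 0.6 tsp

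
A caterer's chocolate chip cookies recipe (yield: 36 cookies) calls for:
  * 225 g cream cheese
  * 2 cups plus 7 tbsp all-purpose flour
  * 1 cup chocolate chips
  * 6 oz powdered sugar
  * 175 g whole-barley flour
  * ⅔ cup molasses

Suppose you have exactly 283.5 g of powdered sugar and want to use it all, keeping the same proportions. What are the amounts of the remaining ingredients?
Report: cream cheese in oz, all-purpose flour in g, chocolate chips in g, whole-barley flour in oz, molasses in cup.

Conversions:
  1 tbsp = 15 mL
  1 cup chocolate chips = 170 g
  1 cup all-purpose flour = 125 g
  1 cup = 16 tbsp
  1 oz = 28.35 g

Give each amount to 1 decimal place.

cream cheese: 13.2 oz; all-purpose flour: 507.8 g; chocolate chips: 283.3 g; whole-barley flour: 10.3 oz; molasses: 1.1 cup

The original recipe has 170.1 g of powdered sugar, so the scaling factor is 283.5 ÷ 170.1 = 5/3.
cream cheese: 225 g × 5/3 ÷ 28.35 g/oz ≈ 13.2 oz
all-purpose flour: (2 cup + 7 tbsp = 2.4375 cup) × 5/3 × 125 g/cup ≈ 507.8 g
chocolate chips: 1 cup × 5/3 × 170 g/cup ≈ 283.3 g
whole-barley flour: 175 g × 5/3 ÷ 28.35 g/oz ≈ 10.3 oz
molasses: 2/3 cup × 5/3 ≈ 1.1 cup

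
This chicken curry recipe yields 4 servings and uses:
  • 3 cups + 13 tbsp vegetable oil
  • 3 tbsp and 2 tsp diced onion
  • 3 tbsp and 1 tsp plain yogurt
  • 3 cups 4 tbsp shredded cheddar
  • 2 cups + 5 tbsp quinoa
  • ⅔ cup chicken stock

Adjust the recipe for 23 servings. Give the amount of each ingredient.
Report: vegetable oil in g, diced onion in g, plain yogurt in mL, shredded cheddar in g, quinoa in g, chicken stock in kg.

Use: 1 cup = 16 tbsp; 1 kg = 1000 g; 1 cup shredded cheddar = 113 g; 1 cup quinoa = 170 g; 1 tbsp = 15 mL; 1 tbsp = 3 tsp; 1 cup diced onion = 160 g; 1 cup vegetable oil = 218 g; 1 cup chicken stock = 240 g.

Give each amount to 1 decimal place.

vegetable oil: 4779.0 g; diced onion: 210.8 g; plain yogurt: 287.5 mL; shredded cheddar: 2111.7 g; quinoa: 2260.5 g; chicken stock: 0.9 kg

Scaling factor: 23/4 = 5.75.
vegetable oil: (3 cup + 13 tbsp = 3.8125 cup) × 23/4 × 218 g/cup ≈ 4779.0 g
diced onion: (3 tbsp + 2 tsp = 11/3 tbsp) × 23/4 ÷ 16 tbsp/cup × 160 g/cup ≈ 210.8 g
plain yogurt: (3 tbsp + 1 tsp = 10/3 tbsp) × 23/4 × 15 mL/tbsp = 287.5 mL
shredded cheddar: (3 cup + 4 tbsp = 3.25 cup) × 23/4 × 113 g/cup ≈ 2111.7 g
quinoa: (2 cup + 5 tbsp = 2.3125 cup) × 23/4 × 170 g/cup ≈ 2260.5 g
chicken stock: 2/3 cup × 23/4 × 240 g/cup ÷ 1000 g/kg ≈ 0.9 kg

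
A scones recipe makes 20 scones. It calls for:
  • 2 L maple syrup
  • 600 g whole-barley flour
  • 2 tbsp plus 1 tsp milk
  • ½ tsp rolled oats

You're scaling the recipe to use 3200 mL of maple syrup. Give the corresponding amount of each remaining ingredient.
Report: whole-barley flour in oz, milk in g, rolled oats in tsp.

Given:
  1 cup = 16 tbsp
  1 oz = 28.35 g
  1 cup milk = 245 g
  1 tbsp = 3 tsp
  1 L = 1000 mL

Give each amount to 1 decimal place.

whole-barley flour: 33.9 oz; milk: 57.2 g; rolled oats: 0.8 tsp

The original recipe has 2000 mL of maple syrup, so the scaling factor is 3200 ÷ 2000 = 8/5 = 1.6.
whole-barley flour: 600 g × 8/5 ÷ 28.35 g/oz ≈ 33.9 oz
milk: (2 tbsp + 1 tsp = 7/3 tbsp) × 8/5 ÷ 16 tbsp/cup × 245 g/cup ≈ 57.2 g
rolled oats: 0.5 tsp × 8/5 = 0.8 tsp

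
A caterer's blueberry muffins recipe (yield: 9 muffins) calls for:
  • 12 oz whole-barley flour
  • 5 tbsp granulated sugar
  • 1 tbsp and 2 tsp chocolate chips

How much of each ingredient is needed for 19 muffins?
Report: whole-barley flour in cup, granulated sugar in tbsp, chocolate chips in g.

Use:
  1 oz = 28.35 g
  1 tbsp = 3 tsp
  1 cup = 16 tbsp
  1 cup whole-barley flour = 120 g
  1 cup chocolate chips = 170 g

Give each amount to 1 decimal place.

Scaling factor: 19/9.
whole-barley flour: 12 oz × 19/9 × 28.35 g/oz ÷ 120 g/cup ≈ 6.0 cup
granulated sugar: 5 tbsp × 19/9 ≈ 10.6 tbsp
chocolate chips: (1 tbsp + 2 tsp = 5/3 tbsp) × 19/9 ÷ 16 tbsp/cup × 170 g/cup ≈ 37.4 g

whole-barley flour: 6.0 cup; granulated sugar: 10.6 tbsp; chocolate chips: 37.4 g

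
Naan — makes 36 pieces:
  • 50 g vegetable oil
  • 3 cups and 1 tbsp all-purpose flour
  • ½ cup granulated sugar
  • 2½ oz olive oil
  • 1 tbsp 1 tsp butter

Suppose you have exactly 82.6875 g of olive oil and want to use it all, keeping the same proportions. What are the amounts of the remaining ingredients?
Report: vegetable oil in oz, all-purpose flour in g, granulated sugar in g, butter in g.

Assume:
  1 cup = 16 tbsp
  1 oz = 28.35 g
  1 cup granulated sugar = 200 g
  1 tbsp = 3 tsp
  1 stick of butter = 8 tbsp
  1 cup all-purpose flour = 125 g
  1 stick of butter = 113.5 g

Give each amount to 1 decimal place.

vegetable oil: 2.1 oz; all-purpose flour: 446.6 g; granulated sugar: 116.7 g; butter: 22.1 g

The original recipe has 70.875 g of olive oil, so the scaling factor is 82.6875 ÷ 70.875 = 7/6.
vegetable oil: 50 g × 7/6 ÷ 28.35 g/oz ≈ 2.1 oz
all-purpose flour: (3 cup + 1 tbsp = 3.0625 cup) × 7/6 × 125 g/cup ≈ 446.6 g
granulated sugar: 0.5 cup × 7/6 × 200 g/cup ≈ 116.7 g
butter: (1 tbsp + 1 tsp = 4/3 tbsp) × 7/6 ÷ 8 tbsp/stick × 113.5 g/stick ≈ 22.1 g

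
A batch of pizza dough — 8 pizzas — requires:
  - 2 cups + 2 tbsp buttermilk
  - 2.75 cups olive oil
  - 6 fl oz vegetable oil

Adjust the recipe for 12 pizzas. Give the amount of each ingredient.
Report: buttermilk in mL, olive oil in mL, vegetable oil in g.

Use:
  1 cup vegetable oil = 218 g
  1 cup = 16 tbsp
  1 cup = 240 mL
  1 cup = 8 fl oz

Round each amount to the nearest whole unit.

buttermilk: 765 mL; olive oil: 990 mL; vegetable oil: 245 g

Scaling factor: 12/8 = 3/2 = 1.5.
buttermilk: (2 cup + 2 tbsp = 2.125 cup) × 3/2 × 240 mL/cup = 765 mL
olive oil: 2.75 cup × 3/2 × 240 mL/cup = 990 mL
vegetable oil: 6 fl oz × 3/2 ÷ 8 fl oz/cup × 218 g/cup ≈ 245 g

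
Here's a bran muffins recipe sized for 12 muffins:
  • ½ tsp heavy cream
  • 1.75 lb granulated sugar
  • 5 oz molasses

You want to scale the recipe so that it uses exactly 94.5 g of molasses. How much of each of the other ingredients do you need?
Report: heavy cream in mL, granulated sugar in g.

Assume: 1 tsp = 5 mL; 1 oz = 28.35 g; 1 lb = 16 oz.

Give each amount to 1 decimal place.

The original recipe has 141.75 g of molasses, so the scaling factor is 94.5 ÷ 141.75 = 2/3.
heavy cream: 0.5 tsp × 2/3 × 5 mL/tsp ≈ 1.7 mL
granulated sugar: 1.75 lb × 2/3 × 16 oz/lb × 28.35 g/oz = 529.2 g

heavy cream: 1.7 mL; granulated sugar: 529.2 g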